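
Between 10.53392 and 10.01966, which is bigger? 10.53392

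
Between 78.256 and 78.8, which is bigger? 78.8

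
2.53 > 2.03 True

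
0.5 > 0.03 True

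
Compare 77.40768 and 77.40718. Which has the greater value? 77.40768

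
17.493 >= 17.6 False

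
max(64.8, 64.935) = 64.935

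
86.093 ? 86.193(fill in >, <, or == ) <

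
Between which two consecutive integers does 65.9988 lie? 65 and 66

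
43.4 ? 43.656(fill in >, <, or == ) <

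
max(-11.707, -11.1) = -11.1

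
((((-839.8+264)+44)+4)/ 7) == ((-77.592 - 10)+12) False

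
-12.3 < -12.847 False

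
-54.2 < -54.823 False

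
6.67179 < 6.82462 True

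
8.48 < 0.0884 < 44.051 False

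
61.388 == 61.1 False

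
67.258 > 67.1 True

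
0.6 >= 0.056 True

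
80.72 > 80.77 False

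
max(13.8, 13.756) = 13.8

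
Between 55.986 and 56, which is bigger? 56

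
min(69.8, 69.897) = 69.8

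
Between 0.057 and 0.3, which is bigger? 0.3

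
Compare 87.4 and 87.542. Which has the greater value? 87.542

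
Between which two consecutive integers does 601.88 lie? 601 and 602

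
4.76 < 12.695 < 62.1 True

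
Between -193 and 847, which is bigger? 847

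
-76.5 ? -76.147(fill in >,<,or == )<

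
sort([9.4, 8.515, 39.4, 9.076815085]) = [8.515, 9.076815085, 9.4, 39.4]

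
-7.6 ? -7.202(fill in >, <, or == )<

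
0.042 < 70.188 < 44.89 False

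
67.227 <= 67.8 True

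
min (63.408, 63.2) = 63.2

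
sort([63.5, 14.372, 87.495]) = [14.372, 63.5, 87.495]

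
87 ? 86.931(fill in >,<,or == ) >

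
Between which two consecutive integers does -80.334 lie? -81 and -80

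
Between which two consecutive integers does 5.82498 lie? 5 and 6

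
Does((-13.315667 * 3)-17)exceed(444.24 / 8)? No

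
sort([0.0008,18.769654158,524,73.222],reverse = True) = [524,73.222,18.769654158,0.0008]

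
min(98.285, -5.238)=-5.238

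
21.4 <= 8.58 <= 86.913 False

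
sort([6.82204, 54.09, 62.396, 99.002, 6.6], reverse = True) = [99.002, 62.396, 54.09, 6.82204, 6.6]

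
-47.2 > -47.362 True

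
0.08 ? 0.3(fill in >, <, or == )<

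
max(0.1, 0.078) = 0.1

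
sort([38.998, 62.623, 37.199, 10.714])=[10.714, 37.199, 38.998, 62.623]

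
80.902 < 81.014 True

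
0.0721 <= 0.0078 False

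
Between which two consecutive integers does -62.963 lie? -63 and -62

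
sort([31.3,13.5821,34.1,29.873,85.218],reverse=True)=[85.218,34.1,31.3,29.873,13.5821]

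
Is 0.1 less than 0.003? No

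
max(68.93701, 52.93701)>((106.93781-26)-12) False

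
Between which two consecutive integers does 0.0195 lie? 0 and 1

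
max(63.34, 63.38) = 63.38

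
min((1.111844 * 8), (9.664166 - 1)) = 8.664166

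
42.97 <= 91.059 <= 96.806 True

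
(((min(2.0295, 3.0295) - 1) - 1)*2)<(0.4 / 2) True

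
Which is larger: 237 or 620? 620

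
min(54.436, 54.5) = 54.436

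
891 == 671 False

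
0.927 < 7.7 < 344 True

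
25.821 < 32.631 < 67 True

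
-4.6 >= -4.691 True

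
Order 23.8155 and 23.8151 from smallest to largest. 23.8151, 23.8155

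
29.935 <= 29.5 False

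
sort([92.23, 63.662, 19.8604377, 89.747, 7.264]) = [7.264, 19.8604377, 63.662, 89.747, 92.23]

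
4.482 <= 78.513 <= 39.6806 False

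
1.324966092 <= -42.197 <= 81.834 False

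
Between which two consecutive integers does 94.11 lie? 94 and 95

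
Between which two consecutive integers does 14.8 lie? 14 and 15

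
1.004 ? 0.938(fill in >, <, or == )>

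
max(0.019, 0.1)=0.1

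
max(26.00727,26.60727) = 26.60727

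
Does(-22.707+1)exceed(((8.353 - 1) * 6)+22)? No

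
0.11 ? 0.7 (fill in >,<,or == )<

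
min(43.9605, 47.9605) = 43.9605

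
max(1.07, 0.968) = 1.07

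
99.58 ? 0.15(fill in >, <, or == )>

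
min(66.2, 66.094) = 66.094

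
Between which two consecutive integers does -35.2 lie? -36 and -35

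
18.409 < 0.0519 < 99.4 False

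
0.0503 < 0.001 False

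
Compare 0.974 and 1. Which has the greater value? 1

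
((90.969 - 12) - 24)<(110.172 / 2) True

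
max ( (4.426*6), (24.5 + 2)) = 26.556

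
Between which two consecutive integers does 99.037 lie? 99 and 100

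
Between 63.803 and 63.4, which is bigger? 63.803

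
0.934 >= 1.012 False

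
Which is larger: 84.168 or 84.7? 84.7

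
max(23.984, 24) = 24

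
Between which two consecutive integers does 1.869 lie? 1 and 2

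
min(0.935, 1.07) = 0.935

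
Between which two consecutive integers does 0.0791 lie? 0 and 1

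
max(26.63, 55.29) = 55.29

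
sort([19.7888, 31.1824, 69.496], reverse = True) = [69.496, 31.1824, 19.7888]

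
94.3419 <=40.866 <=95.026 False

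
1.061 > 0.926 True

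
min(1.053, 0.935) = 0.935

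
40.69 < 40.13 False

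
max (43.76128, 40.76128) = 43.76128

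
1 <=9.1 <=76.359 True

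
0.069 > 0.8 False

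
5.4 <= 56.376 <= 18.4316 False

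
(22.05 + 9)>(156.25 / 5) False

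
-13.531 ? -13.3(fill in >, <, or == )<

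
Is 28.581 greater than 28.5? Yes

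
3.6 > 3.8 False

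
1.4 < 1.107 False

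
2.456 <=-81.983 False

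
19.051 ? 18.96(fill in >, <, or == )>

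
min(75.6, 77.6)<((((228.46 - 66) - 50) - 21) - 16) False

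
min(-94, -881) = -881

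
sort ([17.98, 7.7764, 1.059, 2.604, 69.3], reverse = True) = [69.3, 17.98, 7.7764, 2.604, 1.059]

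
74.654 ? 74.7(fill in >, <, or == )<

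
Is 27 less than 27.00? No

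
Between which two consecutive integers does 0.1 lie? 0 and 1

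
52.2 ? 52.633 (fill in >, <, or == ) <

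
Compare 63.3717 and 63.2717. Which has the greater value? 63.3717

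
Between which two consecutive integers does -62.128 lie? -63 and -62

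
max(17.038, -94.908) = 17.038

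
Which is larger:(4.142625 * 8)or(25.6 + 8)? (25.6 + 8)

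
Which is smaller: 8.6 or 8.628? 8.6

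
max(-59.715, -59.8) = -59.715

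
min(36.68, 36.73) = 36.68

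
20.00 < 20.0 False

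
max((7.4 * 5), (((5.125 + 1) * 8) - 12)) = 37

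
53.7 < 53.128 False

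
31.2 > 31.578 False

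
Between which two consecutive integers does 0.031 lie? 0 and 1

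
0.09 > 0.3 False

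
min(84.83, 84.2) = 84.2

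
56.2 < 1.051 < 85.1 False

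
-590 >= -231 False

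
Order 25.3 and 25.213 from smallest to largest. 25.213, 25.3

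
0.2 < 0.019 False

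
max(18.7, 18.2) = 18.7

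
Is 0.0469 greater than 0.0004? Yes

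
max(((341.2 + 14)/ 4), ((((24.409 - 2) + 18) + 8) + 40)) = 88.8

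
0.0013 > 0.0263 False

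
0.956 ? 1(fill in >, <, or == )<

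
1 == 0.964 False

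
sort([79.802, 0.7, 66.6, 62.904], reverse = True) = [79.802, 66.6, 62.904, 0.7]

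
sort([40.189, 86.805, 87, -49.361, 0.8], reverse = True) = [87, 86.805, 40.189, 0.8, -49.361]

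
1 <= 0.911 False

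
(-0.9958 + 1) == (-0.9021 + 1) False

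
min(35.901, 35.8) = 35.8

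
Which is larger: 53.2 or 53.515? 53.515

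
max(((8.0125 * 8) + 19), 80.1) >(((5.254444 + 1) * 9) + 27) False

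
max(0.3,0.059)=0.3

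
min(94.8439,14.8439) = 14.8439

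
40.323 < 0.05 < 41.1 False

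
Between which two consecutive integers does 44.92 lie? 44 and 45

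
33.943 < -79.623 False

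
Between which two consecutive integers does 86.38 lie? 86 and 87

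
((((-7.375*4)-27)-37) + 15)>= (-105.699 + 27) True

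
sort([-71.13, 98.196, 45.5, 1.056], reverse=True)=[98.196, 45.5, 1.056, -71.13]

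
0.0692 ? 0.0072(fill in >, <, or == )>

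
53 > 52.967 True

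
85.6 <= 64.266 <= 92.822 False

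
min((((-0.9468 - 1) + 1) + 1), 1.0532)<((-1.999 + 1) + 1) False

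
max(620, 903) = 903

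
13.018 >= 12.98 True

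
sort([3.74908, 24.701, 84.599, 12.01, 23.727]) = [3.74908, 12.01, 23.727, 24.701, 84.599]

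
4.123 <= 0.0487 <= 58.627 False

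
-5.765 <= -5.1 True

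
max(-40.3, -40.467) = -40.3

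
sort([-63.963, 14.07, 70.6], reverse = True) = [70.6, 14.07, -63.963]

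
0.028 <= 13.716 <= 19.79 True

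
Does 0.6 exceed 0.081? Yes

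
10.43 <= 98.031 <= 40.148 False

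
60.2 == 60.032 False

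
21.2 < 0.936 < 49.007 False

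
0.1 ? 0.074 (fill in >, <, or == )>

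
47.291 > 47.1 True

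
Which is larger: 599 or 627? 627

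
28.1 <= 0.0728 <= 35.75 False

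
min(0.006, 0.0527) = 0.006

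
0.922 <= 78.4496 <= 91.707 True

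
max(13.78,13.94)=13.94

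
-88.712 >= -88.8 True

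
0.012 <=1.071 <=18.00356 True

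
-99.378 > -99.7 True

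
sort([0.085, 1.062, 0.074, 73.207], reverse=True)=[73.207, 1.062, 0.085, 0.074]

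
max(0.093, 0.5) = 0.5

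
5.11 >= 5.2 False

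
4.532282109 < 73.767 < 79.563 True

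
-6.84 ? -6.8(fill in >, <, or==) <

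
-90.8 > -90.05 False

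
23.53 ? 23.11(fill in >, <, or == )>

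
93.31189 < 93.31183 False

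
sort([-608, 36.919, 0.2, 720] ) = [-608, 0.2, 36.919, 720]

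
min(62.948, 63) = 62.948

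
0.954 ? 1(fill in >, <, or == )<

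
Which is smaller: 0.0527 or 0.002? 0.002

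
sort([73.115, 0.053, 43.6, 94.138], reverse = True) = [94.138, 73.115, 43.6, 0.053]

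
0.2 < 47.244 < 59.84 True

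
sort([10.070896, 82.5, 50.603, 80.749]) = [10.070896, 50.603, 80.749, 82.5]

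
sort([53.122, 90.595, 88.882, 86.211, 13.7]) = [13.7, 53.122, 86.211, 88.882, 90.595]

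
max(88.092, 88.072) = 88.092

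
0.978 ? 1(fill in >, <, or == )<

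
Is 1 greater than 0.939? Yes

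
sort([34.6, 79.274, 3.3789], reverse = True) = [79.274, 34.6, 3.3789]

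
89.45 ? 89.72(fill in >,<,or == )<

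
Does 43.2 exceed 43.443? No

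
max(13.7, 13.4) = 13.7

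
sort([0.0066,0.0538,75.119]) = [0.0066,0.0538,75.119]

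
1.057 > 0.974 True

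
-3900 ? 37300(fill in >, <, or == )<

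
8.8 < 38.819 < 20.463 False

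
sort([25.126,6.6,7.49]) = [6.6,7.49,25.126]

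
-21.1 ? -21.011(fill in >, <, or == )<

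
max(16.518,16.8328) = 16.8328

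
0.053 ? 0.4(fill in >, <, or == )<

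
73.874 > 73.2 True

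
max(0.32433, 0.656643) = 0.656643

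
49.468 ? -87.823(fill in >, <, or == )>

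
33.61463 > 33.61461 True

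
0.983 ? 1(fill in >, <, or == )<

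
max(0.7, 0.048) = 0.7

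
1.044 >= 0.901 True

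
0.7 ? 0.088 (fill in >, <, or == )>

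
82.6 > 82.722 False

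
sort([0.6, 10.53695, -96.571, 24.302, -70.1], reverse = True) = [24.302, 10.53695, 0.6, -70.1, -96.571]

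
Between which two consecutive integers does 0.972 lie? 0 and 1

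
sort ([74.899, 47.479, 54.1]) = [47.479, 54.1, 74.899]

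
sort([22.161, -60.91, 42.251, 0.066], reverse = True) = [42.251, 22.161, 0.066, -60.91]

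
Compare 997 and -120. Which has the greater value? 997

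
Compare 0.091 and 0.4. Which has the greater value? 0.4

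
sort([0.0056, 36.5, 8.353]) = [0.0056, 8.353, 36.5]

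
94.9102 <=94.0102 False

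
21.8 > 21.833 False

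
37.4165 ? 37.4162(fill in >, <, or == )>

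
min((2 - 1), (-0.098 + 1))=0.902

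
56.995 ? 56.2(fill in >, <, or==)>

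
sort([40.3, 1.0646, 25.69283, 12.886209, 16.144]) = [1.0646, 12.886209, 16.144, 25.69283, 40.3]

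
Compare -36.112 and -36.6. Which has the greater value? -36.112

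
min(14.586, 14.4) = 14.4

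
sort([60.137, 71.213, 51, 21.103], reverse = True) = [71.213, 60.137, 51, 21.103]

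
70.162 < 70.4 True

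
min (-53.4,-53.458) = -53.458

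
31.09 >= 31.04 True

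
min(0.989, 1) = 0.989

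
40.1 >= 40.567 False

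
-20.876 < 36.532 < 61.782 True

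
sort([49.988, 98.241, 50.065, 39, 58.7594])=[39, 49.988, 50.065, 58.7594, 98.241]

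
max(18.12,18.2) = 18.2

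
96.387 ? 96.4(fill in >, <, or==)<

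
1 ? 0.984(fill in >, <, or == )>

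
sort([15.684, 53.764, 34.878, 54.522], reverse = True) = [54.522, 53.764, 34.878, 15.684]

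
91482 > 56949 True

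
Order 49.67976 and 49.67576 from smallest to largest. 49.67576, 49.67976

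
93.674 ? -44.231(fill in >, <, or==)>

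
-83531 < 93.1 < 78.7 False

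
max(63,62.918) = 63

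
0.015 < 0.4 True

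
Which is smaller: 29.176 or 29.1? 29.1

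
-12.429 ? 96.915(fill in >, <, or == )<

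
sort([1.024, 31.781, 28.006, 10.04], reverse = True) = [31.781, 28.006, 10.04, 1.024]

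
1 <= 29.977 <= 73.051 True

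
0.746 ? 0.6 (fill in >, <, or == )>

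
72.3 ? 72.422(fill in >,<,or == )<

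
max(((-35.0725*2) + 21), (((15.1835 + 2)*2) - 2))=32.367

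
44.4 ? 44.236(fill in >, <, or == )>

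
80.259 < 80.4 True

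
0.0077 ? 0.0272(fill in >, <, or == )<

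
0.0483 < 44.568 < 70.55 True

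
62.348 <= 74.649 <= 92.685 True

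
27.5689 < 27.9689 True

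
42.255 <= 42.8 True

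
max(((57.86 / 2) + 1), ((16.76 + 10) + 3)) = 29.93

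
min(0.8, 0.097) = 0.097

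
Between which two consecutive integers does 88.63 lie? 88 and 89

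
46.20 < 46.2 False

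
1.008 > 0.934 True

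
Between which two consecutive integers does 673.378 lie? 673 and 674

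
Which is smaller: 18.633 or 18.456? 18.456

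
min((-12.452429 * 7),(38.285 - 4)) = -87.167003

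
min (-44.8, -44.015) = -44.8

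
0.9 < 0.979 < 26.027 True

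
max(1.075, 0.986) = 1.075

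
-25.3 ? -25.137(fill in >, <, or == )<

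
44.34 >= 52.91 False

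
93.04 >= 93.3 False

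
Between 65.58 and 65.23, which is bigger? 65.58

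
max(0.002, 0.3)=0.3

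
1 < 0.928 False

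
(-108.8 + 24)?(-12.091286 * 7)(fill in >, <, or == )<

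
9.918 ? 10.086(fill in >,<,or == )<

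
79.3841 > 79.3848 False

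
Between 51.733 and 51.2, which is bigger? 51.733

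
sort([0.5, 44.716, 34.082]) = [0.5, 34.082, 44.716]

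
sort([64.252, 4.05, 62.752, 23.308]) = [4.05, 23.308, 62.752, 64.252]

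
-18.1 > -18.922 True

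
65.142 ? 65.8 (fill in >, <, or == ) <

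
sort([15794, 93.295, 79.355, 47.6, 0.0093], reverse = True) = [15794, 93.295, 79.355, 47.6, 0.0093]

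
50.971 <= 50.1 False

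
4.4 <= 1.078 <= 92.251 False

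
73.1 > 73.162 False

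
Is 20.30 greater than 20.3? No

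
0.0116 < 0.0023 False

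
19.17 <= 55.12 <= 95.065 True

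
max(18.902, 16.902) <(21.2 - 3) False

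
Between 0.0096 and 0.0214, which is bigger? 0.0214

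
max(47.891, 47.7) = 47.891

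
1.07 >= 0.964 True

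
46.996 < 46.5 False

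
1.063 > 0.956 True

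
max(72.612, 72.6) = 72.612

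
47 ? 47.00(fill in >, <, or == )==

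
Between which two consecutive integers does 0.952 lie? 0 and 1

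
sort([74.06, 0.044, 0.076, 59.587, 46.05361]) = [0.044, 0.076, 46.05361, 59.587, 74.06]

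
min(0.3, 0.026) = 0.026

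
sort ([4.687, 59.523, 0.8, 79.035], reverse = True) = [79.035, 59.523, 4.687, 0.8]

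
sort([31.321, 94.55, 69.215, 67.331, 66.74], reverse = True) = [94.55, 69.215, 67.331, 66.74, 31.321]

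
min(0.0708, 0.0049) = 0.0049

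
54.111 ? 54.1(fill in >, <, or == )>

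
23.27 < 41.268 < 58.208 True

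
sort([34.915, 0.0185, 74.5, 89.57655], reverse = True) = [89.57655, 74.5, 34.915, 0.0185]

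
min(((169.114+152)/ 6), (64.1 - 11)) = 53.1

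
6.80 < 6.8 False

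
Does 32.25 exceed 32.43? No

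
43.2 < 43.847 True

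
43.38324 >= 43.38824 False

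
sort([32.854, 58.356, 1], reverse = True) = [58.356, 32.854, 1]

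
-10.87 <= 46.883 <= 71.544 True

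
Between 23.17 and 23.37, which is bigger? 23.37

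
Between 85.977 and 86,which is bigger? 86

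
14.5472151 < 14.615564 True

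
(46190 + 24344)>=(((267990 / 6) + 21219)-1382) True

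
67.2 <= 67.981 True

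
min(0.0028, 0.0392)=0.0028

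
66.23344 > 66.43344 False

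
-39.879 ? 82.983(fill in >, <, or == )<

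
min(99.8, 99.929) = 99.8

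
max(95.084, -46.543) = 95.084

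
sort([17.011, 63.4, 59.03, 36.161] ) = [17.011, 36.161, 59.03, 63.4]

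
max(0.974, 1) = 1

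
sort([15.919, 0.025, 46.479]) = [0.025, 15.919, 46.479]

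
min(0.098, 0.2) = 0.098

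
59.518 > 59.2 True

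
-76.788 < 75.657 True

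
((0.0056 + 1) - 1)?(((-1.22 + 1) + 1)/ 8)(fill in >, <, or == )<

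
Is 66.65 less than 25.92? No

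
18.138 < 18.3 True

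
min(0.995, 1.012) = 0.995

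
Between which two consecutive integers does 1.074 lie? 1 and 2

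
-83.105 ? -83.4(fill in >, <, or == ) >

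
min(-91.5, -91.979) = -91.979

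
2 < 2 False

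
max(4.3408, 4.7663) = 4.7663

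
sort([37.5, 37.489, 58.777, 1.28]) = [1.28, 37.489, 37.5, 58.777]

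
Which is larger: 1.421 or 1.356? 1.421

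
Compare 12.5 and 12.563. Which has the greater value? 12.563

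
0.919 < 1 True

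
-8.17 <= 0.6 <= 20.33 True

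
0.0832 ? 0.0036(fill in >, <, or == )>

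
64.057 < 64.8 True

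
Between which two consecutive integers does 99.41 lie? 99 and 100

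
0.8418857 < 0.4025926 False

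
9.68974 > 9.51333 True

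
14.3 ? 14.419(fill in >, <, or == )<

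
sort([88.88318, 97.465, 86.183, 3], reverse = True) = [97.465, 88.88318, 86.183, 3]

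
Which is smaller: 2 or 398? 2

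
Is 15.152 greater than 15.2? No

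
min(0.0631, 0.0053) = 0.0053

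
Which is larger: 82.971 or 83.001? 83.001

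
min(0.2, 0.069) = 0.069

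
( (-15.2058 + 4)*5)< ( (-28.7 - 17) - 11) False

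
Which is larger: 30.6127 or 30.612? 30.6127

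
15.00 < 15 False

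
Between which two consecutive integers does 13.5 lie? 13 and 14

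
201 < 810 True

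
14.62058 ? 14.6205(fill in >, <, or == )>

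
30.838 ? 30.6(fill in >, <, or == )>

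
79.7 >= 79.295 True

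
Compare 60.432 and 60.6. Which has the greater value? 60.6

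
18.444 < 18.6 True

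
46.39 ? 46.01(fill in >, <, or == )>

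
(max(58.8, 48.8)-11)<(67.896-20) True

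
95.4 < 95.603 True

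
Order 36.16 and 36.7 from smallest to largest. 36.16, 36.7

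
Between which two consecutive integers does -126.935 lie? -127 and -126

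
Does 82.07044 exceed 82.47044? No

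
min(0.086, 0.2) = 0.086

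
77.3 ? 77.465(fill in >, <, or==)<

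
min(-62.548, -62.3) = -62.548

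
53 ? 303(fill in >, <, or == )<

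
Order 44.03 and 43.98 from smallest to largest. 43.98, 44.03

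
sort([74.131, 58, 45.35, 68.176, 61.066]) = [45.35, 58, 61.066, 68.176, 74.131]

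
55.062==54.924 False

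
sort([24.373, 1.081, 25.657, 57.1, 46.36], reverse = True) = [57.1, 46.36, 25.657, 24.373, 1.081]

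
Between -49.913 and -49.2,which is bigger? -49.2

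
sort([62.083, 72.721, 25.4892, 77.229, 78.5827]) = [25.4892, 62.083, 72.721, 77.229, 78.5827]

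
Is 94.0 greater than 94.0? No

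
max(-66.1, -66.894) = -66.1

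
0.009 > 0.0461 False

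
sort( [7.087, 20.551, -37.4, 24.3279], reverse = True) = [24.3279, 20.551, 7.087, -37.4]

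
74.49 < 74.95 True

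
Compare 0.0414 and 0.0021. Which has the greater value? 0.0414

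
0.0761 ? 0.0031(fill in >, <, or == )>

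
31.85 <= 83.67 True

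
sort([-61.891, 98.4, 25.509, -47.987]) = [-61.891, -47.987, 25.509, 98.4]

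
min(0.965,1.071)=0.965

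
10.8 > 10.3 True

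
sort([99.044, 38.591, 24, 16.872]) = [16.872, 24, 38.591, 99.044]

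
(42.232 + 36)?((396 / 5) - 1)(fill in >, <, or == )>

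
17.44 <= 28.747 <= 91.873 True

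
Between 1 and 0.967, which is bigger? 1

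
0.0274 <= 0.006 False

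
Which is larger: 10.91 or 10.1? 10.91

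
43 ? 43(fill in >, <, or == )==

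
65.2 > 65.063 True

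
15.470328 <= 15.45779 False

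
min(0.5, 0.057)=0.057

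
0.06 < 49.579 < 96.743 True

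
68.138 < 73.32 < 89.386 True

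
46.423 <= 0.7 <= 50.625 False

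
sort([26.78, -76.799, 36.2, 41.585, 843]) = [-76.799, 26.78, 36.2, 41.585, 843]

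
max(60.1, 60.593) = 60.593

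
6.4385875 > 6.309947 True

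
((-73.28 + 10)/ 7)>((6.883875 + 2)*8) False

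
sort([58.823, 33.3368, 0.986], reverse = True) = [58.823, 33.3368, 0.986]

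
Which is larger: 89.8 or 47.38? 89.8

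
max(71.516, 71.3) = 71.516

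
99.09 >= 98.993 True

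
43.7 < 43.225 False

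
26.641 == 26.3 False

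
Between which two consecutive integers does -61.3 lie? -62 and -61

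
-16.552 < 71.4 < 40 False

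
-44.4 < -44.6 False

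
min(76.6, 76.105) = 76.105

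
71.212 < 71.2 False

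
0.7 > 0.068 True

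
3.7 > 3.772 False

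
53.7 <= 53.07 False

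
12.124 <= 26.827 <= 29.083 True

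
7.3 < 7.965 True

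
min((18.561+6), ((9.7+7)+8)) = 24.561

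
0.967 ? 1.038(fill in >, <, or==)<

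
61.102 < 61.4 True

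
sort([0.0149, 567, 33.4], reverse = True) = [567, 33.4, 0.0149]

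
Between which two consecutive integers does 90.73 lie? 90 and 91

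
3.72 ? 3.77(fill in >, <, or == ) <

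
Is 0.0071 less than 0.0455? Yes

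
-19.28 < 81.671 True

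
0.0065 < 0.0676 True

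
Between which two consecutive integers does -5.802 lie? -6 and -5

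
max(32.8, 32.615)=32.8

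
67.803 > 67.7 True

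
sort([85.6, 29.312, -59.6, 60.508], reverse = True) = [85.6, 60.508, 29.312, -59.6]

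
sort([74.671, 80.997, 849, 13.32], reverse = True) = [849, 80.997, 74.671, 13.32]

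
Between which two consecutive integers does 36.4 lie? 36 and 37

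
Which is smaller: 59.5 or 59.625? 59.5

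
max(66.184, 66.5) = 66.5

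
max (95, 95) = 95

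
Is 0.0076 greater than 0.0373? No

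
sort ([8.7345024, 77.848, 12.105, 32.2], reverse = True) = [77.848, 32.2, 12.105, 8.7345024]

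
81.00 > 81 False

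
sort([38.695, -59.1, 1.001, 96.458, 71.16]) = [-59.1, 1.001, 38.695, 71.16, 96.458]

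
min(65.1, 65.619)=65.1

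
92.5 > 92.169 True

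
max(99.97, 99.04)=99.97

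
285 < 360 True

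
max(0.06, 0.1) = 0.1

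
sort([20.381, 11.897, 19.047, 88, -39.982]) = [-39.982, 11.897, 19.047, 20.381, 88]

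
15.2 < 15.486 True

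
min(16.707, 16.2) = 16.2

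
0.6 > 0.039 True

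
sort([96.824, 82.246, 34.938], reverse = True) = [96.824, 82.246, 34.938]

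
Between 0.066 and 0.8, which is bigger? 0.8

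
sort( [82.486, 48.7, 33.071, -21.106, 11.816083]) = [-21.106, 11.816083, 33.071, 48.7, 82.486]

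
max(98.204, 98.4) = 98.4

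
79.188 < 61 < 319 False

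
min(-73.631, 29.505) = -73.631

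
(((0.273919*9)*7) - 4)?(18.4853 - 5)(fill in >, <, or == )<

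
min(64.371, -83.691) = -83.691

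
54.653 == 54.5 False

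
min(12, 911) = 12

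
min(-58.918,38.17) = -58.918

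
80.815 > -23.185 True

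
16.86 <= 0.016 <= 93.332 False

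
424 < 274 False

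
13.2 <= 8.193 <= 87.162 False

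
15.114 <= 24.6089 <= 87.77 True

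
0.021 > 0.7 False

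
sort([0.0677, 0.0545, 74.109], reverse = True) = [74.109, 0.0677, 0.0545]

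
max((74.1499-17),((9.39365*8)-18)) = 57.1499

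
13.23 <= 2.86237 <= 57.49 False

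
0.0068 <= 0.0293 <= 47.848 True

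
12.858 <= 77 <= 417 True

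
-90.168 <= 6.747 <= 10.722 True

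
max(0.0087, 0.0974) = 0.0974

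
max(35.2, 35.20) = 35.20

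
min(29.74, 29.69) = 29.69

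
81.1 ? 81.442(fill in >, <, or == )<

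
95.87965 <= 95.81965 False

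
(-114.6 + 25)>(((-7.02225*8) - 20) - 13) False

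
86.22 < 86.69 True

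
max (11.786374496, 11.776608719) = 11.786374496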